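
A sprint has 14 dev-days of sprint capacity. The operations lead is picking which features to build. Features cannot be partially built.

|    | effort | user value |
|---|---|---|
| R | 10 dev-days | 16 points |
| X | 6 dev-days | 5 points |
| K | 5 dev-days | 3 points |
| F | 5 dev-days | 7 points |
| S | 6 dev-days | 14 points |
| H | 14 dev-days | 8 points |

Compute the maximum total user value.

21

This is a 0-1 knapsack instance.
Allowing fractional choices, the relaxed optimum would be about 26.8, but features are indivisible.
X + S: effort 6 + 6 = 12 ≤ 14, user value 5 + 14 = 19.
K + S: effort 5 + 6 = 11 ≤ 14, user value 3 + 14 = 17.
F + S: effort 5 + 6 = 11 ≤ 14, user value 7 + 14 = 21.
Best is F and S with total user value 21.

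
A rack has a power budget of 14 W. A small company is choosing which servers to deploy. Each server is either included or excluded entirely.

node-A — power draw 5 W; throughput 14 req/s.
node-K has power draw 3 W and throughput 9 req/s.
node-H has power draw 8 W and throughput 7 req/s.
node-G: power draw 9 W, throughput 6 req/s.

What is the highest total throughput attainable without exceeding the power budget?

23

Take node-A and node-K: power draw 5 + 3 = 8 ≤ 14, throughput 14 + 9 = 23.
No other feasible combination does better.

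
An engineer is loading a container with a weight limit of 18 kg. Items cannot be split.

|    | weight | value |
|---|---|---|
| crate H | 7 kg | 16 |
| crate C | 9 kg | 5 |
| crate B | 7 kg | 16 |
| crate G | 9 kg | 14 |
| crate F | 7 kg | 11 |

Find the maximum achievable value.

crate H + crate G: weight 7 + 9 = 16 ≤ 18, value 16 + 14 = 30.
crate B + crate G: weight 7 + 9 = 16 ≤ 18, value 16 + 14 = 30.
crate H + crate B: weight 7 + 7 = 14 ≤ 18, value 16 + 16 = 32.
Best is crate H and crate B with total value 32.

32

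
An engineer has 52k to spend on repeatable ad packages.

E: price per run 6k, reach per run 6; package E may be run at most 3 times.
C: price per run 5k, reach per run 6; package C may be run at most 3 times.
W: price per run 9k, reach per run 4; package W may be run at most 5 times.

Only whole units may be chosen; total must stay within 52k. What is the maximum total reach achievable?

44

C has the best ratio (6/5); taking only C gives at most 3×6 = 18 (stopped by the supply cap of 3).
Mixing does better — 3×E, 3×C, and 2×W: price 51 ≤ 52, reach 3·6 + 3·6 + 2·4 = 44.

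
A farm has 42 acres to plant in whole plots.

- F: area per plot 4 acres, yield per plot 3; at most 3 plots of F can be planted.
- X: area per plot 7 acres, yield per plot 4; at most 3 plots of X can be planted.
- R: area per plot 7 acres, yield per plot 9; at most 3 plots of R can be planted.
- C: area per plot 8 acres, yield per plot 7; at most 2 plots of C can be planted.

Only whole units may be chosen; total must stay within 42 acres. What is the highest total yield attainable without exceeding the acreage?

1×F, 3×R, and 2×C: area 41 ≤ 42, yield 1·3 + 3·9 + 2·7 = 44.
3×F, 3×R, and 1×C: area 41 ≤ 42, yield 3·3 + 3·9 + 1·7 = 43.
Best is 44.

44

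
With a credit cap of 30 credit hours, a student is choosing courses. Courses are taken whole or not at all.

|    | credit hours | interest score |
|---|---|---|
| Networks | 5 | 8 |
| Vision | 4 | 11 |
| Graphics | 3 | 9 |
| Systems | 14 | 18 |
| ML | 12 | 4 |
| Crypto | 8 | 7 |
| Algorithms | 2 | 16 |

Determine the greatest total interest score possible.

Vision + Graphics + Systems + Algorithms: credit hours 4 + 3 + 14 + 2 = 23 ≤ 30, interest score 11 + 9 + 18 + 16 = 54.
Networks + Vision + Graphics + Systems + Algorithms: credit hours 5 + 4 + 3 + 14 + 2 = 28 ≤ 30, interest score 8 + 11 + 9 + 18 + 16 = 62.
Networks + Vision + Systems + Algorithms: credit hours 5 + 4 + 14 + 2 = 25 ≤ 30, interest score 8 + 11 + 18 + 16 = 53.
Best is Networks, Vision, Graphics, Systems, and Algorithms with total interest score 62.

62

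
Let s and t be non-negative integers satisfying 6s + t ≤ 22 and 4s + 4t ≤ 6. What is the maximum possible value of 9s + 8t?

9

The continuous relaxation peaks at (1.5, 0) with value 13.50; rounding to a feasible lattice point costs some objective.
(s,t)=(1,0) is feasible, giving 9.
(s,t)=(0,1) is feasible, giving 8.
(s,t)=(0,0) is feasible, giving 0.
The best lattice point is (1,0), giving 9.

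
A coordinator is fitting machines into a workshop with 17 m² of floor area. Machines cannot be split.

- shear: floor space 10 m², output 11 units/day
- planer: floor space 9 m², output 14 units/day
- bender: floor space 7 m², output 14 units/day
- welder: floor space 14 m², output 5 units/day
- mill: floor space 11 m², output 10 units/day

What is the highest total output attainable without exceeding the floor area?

28

planer + bender: floor space 9 + 7 = 16 ≤ 17, output 14 + 14 = 28.
bender: floor space 7 ≤ 17, output 14.
shear + bender: floor space 10 + 7 = 17 ≤ 17, output 11 + 14 = 25.
Best is planer and bender with total output 28.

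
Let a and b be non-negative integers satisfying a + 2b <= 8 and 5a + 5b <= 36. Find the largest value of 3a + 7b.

(a,b)=(0,4): 1·0+2·4=8≤8, 5·0+5·4=20≤36, objective 28.
(a,b)=(1,3): 1·1+2·3=7≤8, 5·1+5·3=20≤36, objective 24.
No feasible integer point exceeds 28.

28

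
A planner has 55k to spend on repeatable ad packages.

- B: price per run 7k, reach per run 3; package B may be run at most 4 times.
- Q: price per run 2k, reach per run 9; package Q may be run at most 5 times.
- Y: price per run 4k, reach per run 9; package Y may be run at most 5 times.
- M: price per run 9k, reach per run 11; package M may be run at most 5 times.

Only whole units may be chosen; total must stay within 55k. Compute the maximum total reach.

Take 1×B, 5×Q, 5×Y, and 2×M: price 55 ≤ 55, reach 1·3 + 5·9 + 5·9 + 2·11 = 115.
Q has the best ratio (9/2) and is taken to its limit of 5; remaining capacity is filled optimally with the others.

115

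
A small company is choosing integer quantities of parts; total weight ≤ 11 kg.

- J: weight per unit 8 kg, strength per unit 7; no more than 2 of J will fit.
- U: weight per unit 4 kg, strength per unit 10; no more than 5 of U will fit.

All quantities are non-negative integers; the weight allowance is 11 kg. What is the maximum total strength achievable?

20

U has the best ratio (10/4); taking only U gives at most 2×10 = 20 (stopped by the weight limit).
Optimal: 2×U: weight 8 ≤ 11, strength 2·10 = 20.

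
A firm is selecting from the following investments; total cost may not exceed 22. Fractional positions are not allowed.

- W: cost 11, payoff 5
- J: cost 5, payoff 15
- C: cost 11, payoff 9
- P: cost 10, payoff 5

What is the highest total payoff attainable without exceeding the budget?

24

Allowing fractional choices, the relaxed optimum would be about 27.0, but investments are indivisible.
J + C: cost 5 + 11 = 16 ≤ 22, payoff 15 + 9 = 24.
J + P: cost 5 + 10 = 15 ≤ 22, payoff 15 + 5 = 20.
Best is J and C with total payoff 24.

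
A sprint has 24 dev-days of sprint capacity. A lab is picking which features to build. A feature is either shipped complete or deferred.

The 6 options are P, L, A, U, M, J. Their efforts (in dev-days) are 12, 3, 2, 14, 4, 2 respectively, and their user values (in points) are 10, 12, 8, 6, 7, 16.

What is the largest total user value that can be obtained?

Take P, L, A, M, and J: effort 12 + 3 + 2 + 4 + 2 = 23 ≤ 24, user value 10 + 12 + 8 + 7 + 16 = 53.
No other feasible combination does better.

53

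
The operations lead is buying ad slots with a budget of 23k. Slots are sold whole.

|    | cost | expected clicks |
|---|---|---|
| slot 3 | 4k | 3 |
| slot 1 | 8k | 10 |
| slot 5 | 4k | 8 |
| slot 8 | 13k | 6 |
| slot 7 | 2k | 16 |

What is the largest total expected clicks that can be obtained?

slot 3 + slot 5 + slot 8 + slot 7: cost 4 + 4 + 13 + 2 = 23 ≤ 23, expected clicks 3 + 8 + 6 + 16 = 33.
slot 1 + slot 5 + slot 7: cost 8 + 4 + 2 = 14 ≤ 23, expected clicks 10 + 8 + 16 = 34.
slot 3 + slot 1 + slot 5 + slot 7: cost 4 + 8 + 4 + 2 = 18 ≤ 23, expected clicks 3 + 10 + 8 + 16 = 37.
Best is slot 3, slot 1, slot 5, and slot 7 with total expected clicks 37.

37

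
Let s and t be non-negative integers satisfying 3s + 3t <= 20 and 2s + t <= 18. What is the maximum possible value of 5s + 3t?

The continuous relaxation peaks at (6.67, 0) with value 33.33; rounding to a feasible lattice point costs some objective.
(s,t)=(6,0): 3·6+3·0=18≤20, 2·6+1·0=12≤18, objective 30.
(s,t)=(5,1): 3·5+3·1=18≤20, 2·5+1·1=11≤18, objective 28.
(s,t)=(5,0): 3·5+3·0=15≤20, 2·5+1·0=10≤18, objective 25.
The best lattice point is (6,0), giving 30.

30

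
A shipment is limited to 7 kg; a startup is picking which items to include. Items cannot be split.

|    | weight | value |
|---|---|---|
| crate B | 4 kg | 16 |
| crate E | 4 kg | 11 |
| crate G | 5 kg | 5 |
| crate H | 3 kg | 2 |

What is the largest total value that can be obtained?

18

crate E + crate H: weight 4 + 3 = 7 ≤ 7, value 11 + 2 = 13.
crate B + crate H: weight 4 + 3 = 7 ≤ 7, value 16 + 2 = 18.
crate B: weight 4 ≤ 7, value 16.
Best is crate B and crate H with total value 18.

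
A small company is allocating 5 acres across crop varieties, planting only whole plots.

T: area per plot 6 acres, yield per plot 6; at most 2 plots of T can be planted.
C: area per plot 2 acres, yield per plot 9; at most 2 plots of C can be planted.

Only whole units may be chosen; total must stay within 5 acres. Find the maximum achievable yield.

Take 2×C: area 4 ≤ 5, yield 2·9 = 18.
C has the best ratio (9/2) and is taken to its limit of 2; remaining capacity is filled optimally with the others.

18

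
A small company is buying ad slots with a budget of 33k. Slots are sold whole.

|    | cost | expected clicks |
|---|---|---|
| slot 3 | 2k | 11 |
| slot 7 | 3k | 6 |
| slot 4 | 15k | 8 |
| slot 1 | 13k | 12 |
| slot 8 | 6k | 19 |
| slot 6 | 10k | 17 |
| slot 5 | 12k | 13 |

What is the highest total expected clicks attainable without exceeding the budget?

slot 3 + slot 8 + slot 6 + slot 5: cost 2 + 6 + 10 + 12 = 30 ≤ 33, expected clicks 11 + 19 + 17 + 13 = 60.
slot 3 + slot 1 + slot 8 + slot 6: cost 2 + 13 + 6 + 10 = 31 ≤ 33, expected clicks 11 + 12 + 19 + 17 = 59.
slot 3 + slot 7 + slot 8 + slot 6 + slot 5: cost 2 + 3 + 6 + 10 + 12 = 33 ≤ 33, expected clicks 11 + 6 + 19 + 17 + 13 = 66.
Best is slot 3, slot 7, slot 8, slot 6, and slot 5 with total expected clicks 66.

66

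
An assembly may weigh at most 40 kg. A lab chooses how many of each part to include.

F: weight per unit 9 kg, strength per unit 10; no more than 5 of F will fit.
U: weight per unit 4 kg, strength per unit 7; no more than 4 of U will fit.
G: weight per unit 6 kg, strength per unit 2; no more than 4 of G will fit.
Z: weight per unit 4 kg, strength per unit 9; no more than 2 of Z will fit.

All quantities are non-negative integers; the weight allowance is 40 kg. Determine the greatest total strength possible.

59

This is a bounded integer knapsack.
Take 2×F, 3×U, and 2×Z: weight 38 ≤ 40, strength 2·10 + 3·7 + 2·9 = 59.
Z has the best ratio (9/4) and is taken to its limit of 2; remaining capacity is filled optimally with the others.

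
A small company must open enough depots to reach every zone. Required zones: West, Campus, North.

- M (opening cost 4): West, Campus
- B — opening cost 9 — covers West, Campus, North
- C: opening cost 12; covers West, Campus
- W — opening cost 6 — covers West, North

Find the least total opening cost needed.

B alone covers West, Campus, North — every zone.
Total opening cost: 9.

9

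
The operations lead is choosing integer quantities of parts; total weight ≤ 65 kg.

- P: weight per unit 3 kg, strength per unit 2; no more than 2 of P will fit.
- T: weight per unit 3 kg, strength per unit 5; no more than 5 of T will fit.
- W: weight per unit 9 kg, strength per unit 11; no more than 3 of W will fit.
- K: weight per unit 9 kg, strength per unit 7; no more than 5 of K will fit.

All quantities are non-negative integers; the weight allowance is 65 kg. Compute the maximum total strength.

5×T, 3×W, and 2×K: weight 60 ≤ 65, strength 5·5 + 3·11 + 2·7 = 72.
1×P, 5×T, 3×W, and 2×K: weight 63 ≤ 65, strength 1·2 + 5·5 + 3·11 + 2·7 = 74.
Best is 74.

74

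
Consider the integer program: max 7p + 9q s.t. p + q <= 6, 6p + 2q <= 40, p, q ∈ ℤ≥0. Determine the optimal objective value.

(p,q)=(0,6): 1·0+1·6=6≤6, 6·0+2·6=12≤40, objective 54.
(p,q)=(1,5): 1·1+1·5=6≤6, 6·1+2·5=16≤40, objective 52.
(p,q)=(0,5): 1·0+1·5=5≤6, 6·0+2·5=10≤40, objective 45.
Maximum is 54 at (p,q)=(0,6).

54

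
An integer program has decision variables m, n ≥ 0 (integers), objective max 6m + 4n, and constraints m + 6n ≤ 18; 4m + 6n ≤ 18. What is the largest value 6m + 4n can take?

24

The continuous relaxation peaks at (4.5, 0) with value 27.00; rounding to a feasible lattice point costs some objective.
(m,n)=(4,0): 1·4+6·0=4≤18, 4·4+6·0=16≤18, objective 24.
(m,n)=(3,1): 1·3+6·1=9≤18, 4·3+6·1=18≤18, objective 22.
No feasible integer point exceeds 24.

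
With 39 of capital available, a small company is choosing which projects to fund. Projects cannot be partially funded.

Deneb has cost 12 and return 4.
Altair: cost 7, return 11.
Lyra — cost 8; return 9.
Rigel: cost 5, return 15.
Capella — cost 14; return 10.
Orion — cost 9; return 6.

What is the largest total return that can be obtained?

Altair + Lyra + Rigel + Orion: cost 7 + 8 + 5 + 9 = 29 ≤ 39, return 11 + 9 + 15 + 6 = 41.
Altair + Lyra + Rigel + Capella: cost 7 + 8 + 5 + 14 = 34 ≤ 39, return 11 + 9 + 15 + 10 = 45.
Altair + Rigel + Capella + Orion: cost 7 + 5 + 14 + 9 = 35 ≤ 39, return 11 + 15 + 10 + 6 = 42.
Best is Altair, Lyra, Rigel, and Capella with total return 45.

45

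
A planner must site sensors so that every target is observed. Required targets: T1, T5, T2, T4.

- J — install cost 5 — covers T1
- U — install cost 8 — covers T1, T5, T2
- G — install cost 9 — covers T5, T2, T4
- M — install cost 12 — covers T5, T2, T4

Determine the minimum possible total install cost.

The greedy cost-per-new-target heuristic would pick U and G for 17, but a cheaper cover exists.
Choose J and G: together they cover T1, T5, T2, T4 — every target.
Total install cost: 5 + 9 = 14.
No cover costs less than 14.

14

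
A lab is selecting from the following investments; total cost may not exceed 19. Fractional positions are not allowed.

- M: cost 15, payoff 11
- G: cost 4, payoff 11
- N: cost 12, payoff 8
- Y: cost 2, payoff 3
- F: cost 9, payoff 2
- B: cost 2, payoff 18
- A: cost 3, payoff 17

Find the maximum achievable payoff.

Treat it as a binary knapsack problem.
G + Y + B + A: cost 4 + 2 + 2 + 3 = 11 ≤ 19, payoff 11 + 3 + 18 + 17 = 49.
G + F + B + A: cost 4 + 9 + 2 + 3 = 18 ≤ 19, payoff 11 + 2 + 18 + 17 = 48.
Best is G, Y, B, and A with total payoff 49.

49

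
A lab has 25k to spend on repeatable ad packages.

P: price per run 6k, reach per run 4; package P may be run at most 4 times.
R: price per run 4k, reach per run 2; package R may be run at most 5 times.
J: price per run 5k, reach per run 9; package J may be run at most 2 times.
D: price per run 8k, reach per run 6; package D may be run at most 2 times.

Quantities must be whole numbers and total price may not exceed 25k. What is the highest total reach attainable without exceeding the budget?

28

1×P, 2×J, and 1×D: price 24 ≤ 25, reach 1·4 + 2·9 + 1·6 = 28.
1×R, 2×J, and 1×D: price 22 ≤ 25, reach 1·2 + 2·9 + 1·6 = 26.
Best is 28.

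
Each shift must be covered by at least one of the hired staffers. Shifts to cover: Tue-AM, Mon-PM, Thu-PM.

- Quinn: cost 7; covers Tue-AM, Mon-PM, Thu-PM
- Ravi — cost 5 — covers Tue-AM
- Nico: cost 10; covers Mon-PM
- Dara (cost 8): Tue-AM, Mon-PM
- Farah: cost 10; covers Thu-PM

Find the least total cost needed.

Quinn alone covers Tue-AM, Mon-PM, Thu-PM — every shift.
Total cost: 7.
No cover costs less than 7.

7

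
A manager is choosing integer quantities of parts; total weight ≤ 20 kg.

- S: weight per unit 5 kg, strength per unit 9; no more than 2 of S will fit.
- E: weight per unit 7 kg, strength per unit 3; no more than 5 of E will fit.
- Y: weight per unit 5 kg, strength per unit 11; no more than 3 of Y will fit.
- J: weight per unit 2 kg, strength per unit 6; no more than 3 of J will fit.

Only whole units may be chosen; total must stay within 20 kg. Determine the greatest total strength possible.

45

Take 3×Y and 2×J: weight 19 ≤ 20, strength 3·11 + 2·6 = 45.
No other integer combination yields more.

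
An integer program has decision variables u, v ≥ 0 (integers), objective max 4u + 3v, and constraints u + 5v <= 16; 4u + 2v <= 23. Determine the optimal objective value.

The continuous relaxation peaks at (4.61, 2.28) with value 25.28; rounding to a feasible lattice point costs some objective.
(u,v)=(5,1): 1·5+5·1=10≤16, 4·5+2·1=22≤23, objective 23.
(u,v)=(4,2): 1·4+5·2=14≤16, 4·4+2·2=20≤23, objective 22.
Maximum is 23 at (u,v)=(5,1).

23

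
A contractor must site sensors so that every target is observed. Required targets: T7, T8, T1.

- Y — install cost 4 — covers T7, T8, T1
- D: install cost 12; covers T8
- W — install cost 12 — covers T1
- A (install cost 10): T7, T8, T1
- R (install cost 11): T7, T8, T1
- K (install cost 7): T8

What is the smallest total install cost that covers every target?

Y alone covers T7, T8, T1 — every target.
Total install cost: 4.
No cover costs less than 4.

4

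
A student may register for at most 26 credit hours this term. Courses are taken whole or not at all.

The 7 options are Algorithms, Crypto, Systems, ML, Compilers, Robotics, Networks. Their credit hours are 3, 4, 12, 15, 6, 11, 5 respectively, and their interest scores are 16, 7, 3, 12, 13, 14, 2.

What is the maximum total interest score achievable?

50

Algorithms + Compilers + Robotics: credit hours 3 + 6 + 11 = 20 ≤ 26, interest score 16 + 13 + 14 = 43.
Algorithms + Compilers + Robotics + Networks: credit hours 3 + 6 + 11 + 5 = 25 ≤ 26, interest score 16 + 13 + 14 + 2 = 45.
Algorithms + Crypto + Compilers + Robotics: credit hours 3 + 4 + 6 + 11 = 24 ≤ 26, interest score 16 + 7 + 13 + 14 = 50.
Best is Algorithms, Crypto, Compilers, and Robotics with total interest score 50.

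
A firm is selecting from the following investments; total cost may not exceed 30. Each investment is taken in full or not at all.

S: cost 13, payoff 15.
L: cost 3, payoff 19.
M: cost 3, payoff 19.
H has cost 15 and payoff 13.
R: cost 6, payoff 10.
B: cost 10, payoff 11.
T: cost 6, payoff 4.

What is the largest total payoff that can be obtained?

Take S, L, M, and B: cost 13 + 3 + 3 + 10 = 29 ≤ 30, payoff 15 + 19 + 19 + 11 = 64.
No other feasible combination does better.

64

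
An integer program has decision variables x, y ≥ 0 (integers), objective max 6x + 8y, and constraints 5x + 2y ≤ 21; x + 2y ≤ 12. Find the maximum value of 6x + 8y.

52

(x,y)=(2,5): 5·2+2·5=20≤21, 1·2+2·5=12≤12, objective 52.
(x,y)=(1,5): 5·1+2·5=15≤21, 1·1+2·5=11≤12, objective 46.
(x,y)=(2,4): 5·2+2·4=18≤21, 1·2+2·4=10≤12, objective 44.
(x,y)=(3,3): 5·3+2·3=21≤21, 1·3+2·3=9≤12, objective 42.
The best lattice point is (2,5), giving 52.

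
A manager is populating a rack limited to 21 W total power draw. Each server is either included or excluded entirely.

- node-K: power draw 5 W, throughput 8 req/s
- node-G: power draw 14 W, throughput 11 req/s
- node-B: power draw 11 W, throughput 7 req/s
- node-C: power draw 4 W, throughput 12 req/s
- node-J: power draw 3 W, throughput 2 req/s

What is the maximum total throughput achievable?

This is an integer program with binary decision variables.
Allowing fractional choices, the relaxed optimum would be about 29.4, but servers are indivisible.
node-K + node-B + node-C: power draw 5 + 11 + 4 = 20 ≤ 21, throughput 8 + 7 + 12 = 27.
node-G + node-C: power draw 14 + 4 = 18 ≤ 21, throughput 11 + 12 = 23.
node-G + node-C + node-J: power draw 14 + 4 + 3 = 21 ≤ 21, throughput 11 + 12 + 2 = 25.
Best is node-K, node-B, and node-C with total throughput 27.

27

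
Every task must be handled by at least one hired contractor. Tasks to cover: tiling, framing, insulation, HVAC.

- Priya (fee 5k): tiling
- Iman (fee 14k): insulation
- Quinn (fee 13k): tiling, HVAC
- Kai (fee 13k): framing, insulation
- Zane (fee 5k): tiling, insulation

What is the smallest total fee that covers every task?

26

This is a weighted set-cover instance.
The greedy cost-per-new-task heuristic would pick Zane, Quinn, and Kai for 31, but a cheaper cover exists.
Choose Quinn and Kai: together they cover tiling, framing, insulation, HVAC — every task.
Total fee: 13 + 13 = 26.
No cover costs less than 26.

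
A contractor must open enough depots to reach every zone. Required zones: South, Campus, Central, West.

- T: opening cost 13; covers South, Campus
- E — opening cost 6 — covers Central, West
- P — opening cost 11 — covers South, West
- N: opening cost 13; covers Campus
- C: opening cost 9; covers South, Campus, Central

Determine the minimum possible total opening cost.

15

Choose E and C: together they cover South, Campus, Central, West — every zone.
Total opening cost: 6 + 9 = 15.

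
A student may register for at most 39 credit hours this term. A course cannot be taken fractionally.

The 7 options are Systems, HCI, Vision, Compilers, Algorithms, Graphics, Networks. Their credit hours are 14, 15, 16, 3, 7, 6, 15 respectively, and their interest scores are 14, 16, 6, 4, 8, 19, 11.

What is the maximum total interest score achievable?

This is a 0-1 knapsack instance.
HCI + Compilers + Graphics + Networks: credit hours 15 + 3 + 6 + 15 = 39 ≤ 39, interest score 16 + 4 + 19 + 11 = 50.
Systems + HCI + Compilers + Graphics: credit hours 14 + 15 + 3 + 6 = 38 ≤ 39, interest score 14 + 16 + 4 + 19 = 53.
Best is Systems, HCI, Compilers, and Graphics with total interest score 53.

53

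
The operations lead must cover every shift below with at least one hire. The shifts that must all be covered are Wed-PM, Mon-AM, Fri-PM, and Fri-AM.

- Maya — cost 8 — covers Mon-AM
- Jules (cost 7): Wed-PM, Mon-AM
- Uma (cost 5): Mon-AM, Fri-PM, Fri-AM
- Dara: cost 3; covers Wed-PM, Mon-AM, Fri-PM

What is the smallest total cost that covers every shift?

8

Choose Uma and Dara: together they cover Wed-PM, Mon-AM, Fri-PM, Fri-AM — every shift.
Total cost: 5 + 3 = 8.
No cover costs less than 8.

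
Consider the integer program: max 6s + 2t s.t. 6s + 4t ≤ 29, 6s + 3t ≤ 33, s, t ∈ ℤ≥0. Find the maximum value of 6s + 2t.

(s,t)=(4,1) is feasible, giving 26.
(s,t)=(4,0) is feasible, giving 24.
(s,t)=(3,2) is feasible, giving 22.
No feasible integer point exceeds 26.

26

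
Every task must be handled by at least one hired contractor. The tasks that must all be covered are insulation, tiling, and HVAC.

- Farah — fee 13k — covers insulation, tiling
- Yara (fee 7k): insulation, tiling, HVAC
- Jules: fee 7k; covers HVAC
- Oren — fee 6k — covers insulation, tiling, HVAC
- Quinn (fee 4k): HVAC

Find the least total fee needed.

6

This is a weighted set-cover instance.
Oren alone covers insulation, tiling, HVAC — every task.
Total fee: 6.
No cover costs less than 6.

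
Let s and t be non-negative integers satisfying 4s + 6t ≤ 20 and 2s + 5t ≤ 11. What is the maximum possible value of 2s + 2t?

10

(s,t)=(5,0): 4·5+6·0=20≤20, 2·5+5·0=10≤11, objective 10.
(s,t)=(4,0): 4·4+6·0=16≤20, 2·4+5·0=8≤11, objective 8.
Maximum is 10 at (s,t)=(5,0).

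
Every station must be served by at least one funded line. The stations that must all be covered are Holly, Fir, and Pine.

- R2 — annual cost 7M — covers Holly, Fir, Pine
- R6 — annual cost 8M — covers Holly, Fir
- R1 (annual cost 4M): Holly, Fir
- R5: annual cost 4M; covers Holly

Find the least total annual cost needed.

7

The greedy cost-per-new-station heuristic would pick R1 and R2 for 11, but a cheaper cover exists.
R2 alone covers Holly, Fir, Pine — every station.
Total annual cost: 7.
No cover costs less than 7.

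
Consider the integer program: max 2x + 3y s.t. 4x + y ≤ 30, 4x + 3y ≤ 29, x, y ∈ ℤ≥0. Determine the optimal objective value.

27

(x,y)=(0,9): 4·0+1·9=9≤30, 4·0+3·9=27≤29, objective 27.
(x,y)=(1,8): 4·1+1·8=12≤30, 4·1+3·8=28≤29, objective 26.
(x,y)=(0,8): 4·0+1·8=8≤30, 4·0+3·8=24≤29, objective 24.
The best lattice point is (0,9), giving 27.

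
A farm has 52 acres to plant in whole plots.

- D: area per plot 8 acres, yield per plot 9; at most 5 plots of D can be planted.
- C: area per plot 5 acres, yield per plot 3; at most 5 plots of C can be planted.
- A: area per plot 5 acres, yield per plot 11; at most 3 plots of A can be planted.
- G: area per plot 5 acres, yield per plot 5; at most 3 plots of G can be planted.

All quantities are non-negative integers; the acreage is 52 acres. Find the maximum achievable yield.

A has the best ratio (11/5); taking only A gives at most 3×11 = 33 (stopped by the supply cap of 3).
Mixing does better — 4×D, 3×A, and 1×G: area 52 ≤ 52, yield 4·9 + 3·11 + 1·5 = 74.

74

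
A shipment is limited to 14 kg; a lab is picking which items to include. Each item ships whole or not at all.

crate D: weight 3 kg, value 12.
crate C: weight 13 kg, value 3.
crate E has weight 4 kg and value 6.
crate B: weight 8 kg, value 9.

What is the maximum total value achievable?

This is a 0-1 knapsack instance.
crate D + crate B: weight 3 + 8 = 11 ≤ 14, value 12 + 9 = 21.
crate D + crate E: weight 3 + 4 = 7 ≤ 14, value 12 + 6 = 18.
Best is crate D and crate B with total value 21.

21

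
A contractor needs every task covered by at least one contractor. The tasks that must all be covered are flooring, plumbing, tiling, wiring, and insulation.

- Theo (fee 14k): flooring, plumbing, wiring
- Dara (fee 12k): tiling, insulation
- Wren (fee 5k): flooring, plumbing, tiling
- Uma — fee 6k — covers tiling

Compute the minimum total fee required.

26

This is a weighted set-cover instance.
The greedy cost-per-new-task heuristic would pick Wren, Dara, and Theo for 31, but a cheaper cover exists.
Choose Theo and Dara: together they cover flooring, plumbing, tiling, wiring, insulation — every task.
Total fee: 14 + 12 = 26.
No cover costs less than 26.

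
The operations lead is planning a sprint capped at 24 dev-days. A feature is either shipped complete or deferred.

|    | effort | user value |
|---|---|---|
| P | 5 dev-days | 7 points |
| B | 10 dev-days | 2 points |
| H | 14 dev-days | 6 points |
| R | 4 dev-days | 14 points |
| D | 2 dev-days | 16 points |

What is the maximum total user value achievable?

This is an integer program with binary decision variables.
Allowing fractional choices, the relaxed optimum would be about 42.6, but features are indivisible.
P + B + R + D: effort 5 + 10 + 4 + 2 = 21 ≤ 24, user value 7 + 2 + 14 + 16 = 39.
P + R + D: effort 5 + 4 + 2 = 11 ≤ 24, user value 7 + 14 + 16 = 37.
Best is P, B, R, and D with total user value 39.

39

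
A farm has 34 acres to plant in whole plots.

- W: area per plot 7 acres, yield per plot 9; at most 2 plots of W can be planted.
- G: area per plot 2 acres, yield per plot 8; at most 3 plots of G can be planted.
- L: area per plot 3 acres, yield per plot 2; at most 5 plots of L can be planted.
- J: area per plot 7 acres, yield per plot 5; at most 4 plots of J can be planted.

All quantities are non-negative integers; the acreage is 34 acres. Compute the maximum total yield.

52

2×W, 3×G, and 2×J: area 34 ≤ 34, yield 2·9 + 3·8 + 2·5 = 52.
2×W, 3×G, 2×L, and 1×J: area 33 ≤ 34, yield 2·9 + 3·8 + 2·2 + 1·5 = 51.
Best is 52.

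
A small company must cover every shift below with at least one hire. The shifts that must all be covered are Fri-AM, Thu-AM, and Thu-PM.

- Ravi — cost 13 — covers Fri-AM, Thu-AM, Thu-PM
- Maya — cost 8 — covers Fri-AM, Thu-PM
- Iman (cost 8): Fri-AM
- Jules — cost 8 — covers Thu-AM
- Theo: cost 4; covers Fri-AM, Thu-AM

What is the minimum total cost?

12

This is an integer covering problem.
Choose Maya and Theo: together they cover Fri-AM, Thu-AM, Thu-PM — every shift.
Total cost: 8 + 4 = 12.
No cover costs less than 12.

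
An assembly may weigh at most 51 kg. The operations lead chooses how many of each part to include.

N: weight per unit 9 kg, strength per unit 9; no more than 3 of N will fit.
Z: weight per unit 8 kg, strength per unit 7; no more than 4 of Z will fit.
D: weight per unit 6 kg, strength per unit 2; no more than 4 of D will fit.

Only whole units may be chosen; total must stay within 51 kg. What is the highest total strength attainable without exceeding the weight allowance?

This is a bounded integer knapsack.
2×N and 4×Z: weight 50 ≤ 51, strength 2·9 + 4·7 = 46.
3×N and 3×Z: weight 51 ≤ 51, strength 3·9 + 3·7 = 48.
Best is 48.

48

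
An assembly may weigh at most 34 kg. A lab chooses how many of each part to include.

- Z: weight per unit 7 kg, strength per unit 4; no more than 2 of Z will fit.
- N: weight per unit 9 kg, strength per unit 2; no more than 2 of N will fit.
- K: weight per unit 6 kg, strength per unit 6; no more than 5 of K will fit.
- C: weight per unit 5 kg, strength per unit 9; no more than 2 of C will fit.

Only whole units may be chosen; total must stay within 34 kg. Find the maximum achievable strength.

42

3×K and 2×C: weight 28 ≤ 34, strength 3·6 + 2·9 = 36.
4×K and 2×C: weight 34 ≤ 34, strength 4·6 + 2·9 = 42.
Best is 42.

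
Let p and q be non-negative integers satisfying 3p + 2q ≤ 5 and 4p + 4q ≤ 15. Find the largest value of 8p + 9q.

Relaxing integrality, the LP optimum is 22.50 at (p,q) = (0, 2.5), which is not an integer point.
(p,q)=(0,2): 3·0+2·2=4≤5, 4·0+4·2=8≤15, objective 18.
(p,q)=(1,1): 3·1+2·1=5≤5, 4·1+4·1=8≤15, objective 17.
(p,q)=(0,1): 3·0+2·1=2≤5, 4·0+4·1=4≤15, objective 9.
Maximum is 18 at (p,q)=(0,2).

18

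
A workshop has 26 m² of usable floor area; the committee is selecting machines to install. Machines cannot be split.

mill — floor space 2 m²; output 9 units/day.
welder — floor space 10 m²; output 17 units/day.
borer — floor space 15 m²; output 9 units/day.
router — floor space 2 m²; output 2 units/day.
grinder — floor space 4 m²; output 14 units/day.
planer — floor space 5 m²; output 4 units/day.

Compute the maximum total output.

Take mill, welder, router, grinder, and planer: floor space 2 + 10 + 2 + 4 + 5 = 23 ≤ 26, output 9 + 17 + 2 + 14 + 4 = 46.
No other feasible combination does better.

46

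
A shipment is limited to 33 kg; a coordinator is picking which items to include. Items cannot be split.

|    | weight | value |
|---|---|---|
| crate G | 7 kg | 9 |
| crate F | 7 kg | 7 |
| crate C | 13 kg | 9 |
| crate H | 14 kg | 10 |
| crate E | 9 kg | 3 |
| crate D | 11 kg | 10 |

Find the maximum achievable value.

29

Allowing fractional choices, the relaxed optimum would be about 31.7, but items are indivisible.
crate F + crate H + crate D: weight 7 + 14 + 11 = 32 ≤ 33, value 7 + 10 + 10 = 27.
crate G + crate C + crate D: weight 7 + 13 + 11 = 31 ≤ 33, value 9 + 9 + 10 = 28.
crate G + crate H + crate D: weight 7 + 14 + 11 = 32 ≤ 33, value 9 + 10 + 10 = 29.
Best is crate G, crate H, and crate D with total value 29.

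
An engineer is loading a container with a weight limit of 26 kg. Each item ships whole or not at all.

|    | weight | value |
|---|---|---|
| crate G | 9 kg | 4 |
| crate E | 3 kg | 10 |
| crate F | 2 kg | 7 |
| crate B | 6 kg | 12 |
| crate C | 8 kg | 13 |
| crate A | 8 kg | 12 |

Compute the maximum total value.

This is an integer program with binary decision variables.
Allowing fractional choices, the relaxed optimum would be about 52.5, but items are indivisible.
crate E + crate F + crate B + crate C: weight 3 + 2 + 6 + 8 = 19 ≤ 26, value 10 + 7 + 12 + 13 = 42.
crate F + crate B + crate C + crate A: weight 2 + 6 + 8 + 8 = 24 ≤ 26, value 7 + 12 + 13 + 12 = 44.
crate E + crate B + crate C + crate A: weight 3 + 6 + 8 + 8 = 25 ≤ 26, value 10 + 12 + 13 + 12 = 47.
Best is crate E, crate B, crate C, and crate A with total value 47.

47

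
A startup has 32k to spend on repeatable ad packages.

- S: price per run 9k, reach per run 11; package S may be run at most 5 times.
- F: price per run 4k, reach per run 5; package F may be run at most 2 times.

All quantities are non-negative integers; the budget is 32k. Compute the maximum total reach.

This is a bounded integer knapsack.
F has the best ratio (5/4); taking only F gives at most 2×5 = 10 (stopped by the supply cap of 2).
Mixing does better — 3×S and 1×F: price 31 ≤ 32, reach 3·11 + 1·5 = 38.

38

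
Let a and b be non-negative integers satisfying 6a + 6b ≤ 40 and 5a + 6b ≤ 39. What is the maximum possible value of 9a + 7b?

(a,b)=(6,0) is feasible, giving 54.
(a,b)=(5,1) is feasible, giving 52.
(a,b)=(5,0) is feasible, giving 45.
No feasible integer point exceeds 54.

54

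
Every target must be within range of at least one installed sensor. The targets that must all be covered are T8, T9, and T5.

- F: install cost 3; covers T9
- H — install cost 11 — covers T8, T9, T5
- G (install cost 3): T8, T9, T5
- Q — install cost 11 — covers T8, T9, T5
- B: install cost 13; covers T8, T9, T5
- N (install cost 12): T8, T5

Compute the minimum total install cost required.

3

G alone covers T8, T9, T5 — every target.
Total install cost: 3.
No cover costs less than 3.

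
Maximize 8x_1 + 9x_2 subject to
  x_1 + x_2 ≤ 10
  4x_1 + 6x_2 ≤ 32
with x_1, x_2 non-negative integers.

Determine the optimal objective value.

(x_1,x_2)=(8,0): 1·8+1·0=8≤10, 4·8+6·0=32≤32, objective 64.
(x_1,x_2)=(7,0): 1·7+1·0=7≤10, 4·7+6·0=28≤32, objective 56.
Maximum is 64 at (x_1,x_2)=(8,0).

64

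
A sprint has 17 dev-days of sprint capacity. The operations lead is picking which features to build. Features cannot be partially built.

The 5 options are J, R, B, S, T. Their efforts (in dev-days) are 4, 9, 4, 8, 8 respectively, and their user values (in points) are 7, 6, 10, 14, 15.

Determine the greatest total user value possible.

Allowing fractional choices, the relaxed optimum would be about 33.8, but features are indivisible.
S + T: effort 8 + 8 = 16 ≤ 17, user value 14 + 15 = 29.
J + B + T: effort 4 + 4 + 8 = 16 ≤ 17, user value 7 + 10 + 15 = 32.
J + B + S: effort 4 + 4 + 8 = 16 ≤ 17, user value 7 + 10 + 14 = 31.
Best is J, B, and T with total user value 32.

32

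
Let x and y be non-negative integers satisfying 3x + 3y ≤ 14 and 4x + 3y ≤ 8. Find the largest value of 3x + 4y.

The continuous relaxation peaks at (0, 2.67) with value 10.67; rounding to a feasible lattice point costs some objective.
(x,y)=(0,2): 3·0+3·2=6≤14, 4·0+3·2=6≤8, objective 8.
(x,y)=(1,1): 3·1+3·1=6≤14, 4·1+3·1=7≤8, objective 7.
No feasible integer point exceeds 8.

8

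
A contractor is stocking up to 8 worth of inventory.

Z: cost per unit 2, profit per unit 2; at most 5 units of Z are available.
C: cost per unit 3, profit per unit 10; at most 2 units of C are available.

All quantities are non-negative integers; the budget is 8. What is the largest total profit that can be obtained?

22

This is a bounded integer knapsack.
2×C: cost 6 ≤ 8, profit 2·10 = 20.
1×Z and 2×C: cost 8 ≤ 8, profit 1·2 + 2·10 = 22.
Best is 22.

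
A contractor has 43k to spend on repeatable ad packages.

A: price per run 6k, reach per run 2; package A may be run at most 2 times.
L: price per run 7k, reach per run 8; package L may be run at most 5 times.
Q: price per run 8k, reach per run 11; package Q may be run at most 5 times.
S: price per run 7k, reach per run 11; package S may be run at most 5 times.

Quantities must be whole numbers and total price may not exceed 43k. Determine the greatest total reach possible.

66

1×Q and 5×S: price 43 ≤ 43, reach 1·11 + 5·11 = 66.
1×L and 5×S: price 42 ≤ 43, reach 1·8 + 5·11 = 63.
Best is 66.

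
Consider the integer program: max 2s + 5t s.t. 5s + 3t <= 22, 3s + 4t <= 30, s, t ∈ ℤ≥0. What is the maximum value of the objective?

The continuous relaxation peaks at (0, 7.33) with value 36.67; rounding to a feasible lattice point costs some objective.
(s,t)=(0,7): 5·0+3·7=21≤22, 3·0+4·7=28≤30, objective 35.
(s,t)=(0,6): 5·0+3·6=18≤22, 3·0+4·6=24≤30, objective 30.
No feasible integer point exceeds 35.

35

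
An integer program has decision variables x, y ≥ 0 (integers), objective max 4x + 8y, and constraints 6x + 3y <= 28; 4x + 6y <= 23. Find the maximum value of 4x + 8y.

(x,y)=(1,3): 6·1+3·3=15≤28, 4·1+6·3=22≤23, objective 28.
(x,y)=(0,3): 6·0+3·3=9≤28, 4·0+6·3=18≤23, objective 24.
(x,y)=(2,2): 6·2+3·2=18≤28, 4·2+6·2=20≤23, objective 24.
No feasible integer point exceeds 28.

28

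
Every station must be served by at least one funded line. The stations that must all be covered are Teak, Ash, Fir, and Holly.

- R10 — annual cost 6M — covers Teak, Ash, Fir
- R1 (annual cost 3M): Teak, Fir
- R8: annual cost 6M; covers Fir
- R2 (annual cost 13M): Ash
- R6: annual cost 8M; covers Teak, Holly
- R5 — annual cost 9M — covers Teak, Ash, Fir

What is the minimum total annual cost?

14

The greedy cost-per-new-station heuristic would pick R1, R10, and R6 for 17, but a cheaper cover exists.
Choose R10 and R6: together they cover Teak, Ash, Fir, Holly — every station.
Total annual cost: 6 + 8 = 14.
No cover costs less than 14.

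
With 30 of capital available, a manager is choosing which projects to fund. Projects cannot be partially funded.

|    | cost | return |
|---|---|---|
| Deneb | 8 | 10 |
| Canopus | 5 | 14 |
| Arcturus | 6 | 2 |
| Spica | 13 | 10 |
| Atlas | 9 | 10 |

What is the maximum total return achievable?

Take Deneb, Canopus, Arcturus, and Atlas: cost 8 + 5 + 6 + 9 = 28 ≤ 30, return 10 + 14 + 2 + 10 = 36.
No other feasible combination does better.

36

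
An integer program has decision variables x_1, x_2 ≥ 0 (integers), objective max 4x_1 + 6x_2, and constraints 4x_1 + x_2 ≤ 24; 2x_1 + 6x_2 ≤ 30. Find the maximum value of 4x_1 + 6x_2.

38

The continuous relaxation peaks at (5.18, 3.27) with value 40.36; rounding to a feasible lattice point costs some objective.
(x_1,x_2)=(5,3): 4·5+1·3=23≤24, 2·5+6·3=28≤30, objective 38.
(x_1,x_2)=(4,3): 4·4+1·3=19≤24, 2·4+6·3=26≤30, objective 34.
(x_1,x_2)=(5,2): 4·5+1·2=22≤24, 2·5+6·2=22≤30, objective 32.
(x_1,x_2)=(4,2): 4·4+1·2=18≤24, 2·4+6·2=20≤30, objective 28.
No feasible integer point exceeds 38.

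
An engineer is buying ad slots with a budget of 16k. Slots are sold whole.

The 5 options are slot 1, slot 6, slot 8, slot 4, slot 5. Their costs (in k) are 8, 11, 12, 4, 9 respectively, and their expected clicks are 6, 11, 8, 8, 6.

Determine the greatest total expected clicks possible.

19

Treat it as a binary knapsack problem.
slot 8 + slot 4: cost 12 + 4 = 16 ≤ 16, expected clicks 8 + 8 = 16.
slot 6 + slot 4: cost 11 + 4 = 15 ≤ 16, expected clicks 11 + 8 = 19.
Best is slot 6 and slot 4 with total expected clicks 19.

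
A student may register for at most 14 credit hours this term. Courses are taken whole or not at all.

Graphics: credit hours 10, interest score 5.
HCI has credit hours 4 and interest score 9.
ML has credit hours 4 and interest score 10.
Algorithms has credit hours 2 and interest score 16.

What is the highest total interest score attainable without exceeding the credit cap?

35

ML + Algorithms: credit hours 4 + 2 = 6 ≤ 14, interest score 10 + 16 = 26.
HCI + ML + Algorithms: credit hours 4 + 4 + 2 = 10 ≤ 14, interest score 9 + 10 + 16 = 35.
Best is HCI, ML, and Algorithms with total interest score 35.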